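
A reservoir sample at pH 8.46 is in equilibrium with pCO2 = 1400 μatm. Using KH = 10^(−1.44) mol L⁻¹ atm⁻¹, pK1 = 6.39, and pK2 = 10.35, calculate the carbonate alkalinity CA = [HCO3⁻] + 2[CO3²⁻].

[CO2*] = KH · pCO2 = 10^(−1.44) × 1400×10^-6 = 5.083×10^-5 mol/L
α₀ = 1/(1 + K1/[H⁺] + K1K2/[H⁺]²) = 1/(1 + 10^+2.07 + 10^+0.18) = 0.008333
DIC = [CO2*]/α₀ = 5.083×10^-5 / 0.008333 = 6.100 mmol/L
CA = (α₁ + 2α₂)·DIC = (0.9791 + 2×0.01261) × 6.100 = 6.13 mmol/L

CA = 6.13 mmol/L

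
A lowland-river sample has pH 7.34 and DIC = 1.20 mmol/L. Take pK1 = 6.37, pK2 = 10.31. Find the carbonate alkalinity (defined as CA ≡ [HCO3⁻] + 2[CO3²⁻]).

CA = [HCO3⁻] + 2[CO3²⁻] = (α₁ + 2α₂)·DIC
At pH 7.34: [H⁺]/K1 = 10^-0.97 = 0.10715, K2/[H⁺] = 10^-2.97 = 0.0010715
α₁ = 1/(1 + 0.10715 + 0.0010715) = 1/1.1082 = 0.9023; α₂ = α₁·K2/[H⁺] = 0.0009669
α₁ + 2α₂ = 0.9043
CA = 0.9043 × 1.20 = 1.09 mmol/L

CA = 1.09 mmol/L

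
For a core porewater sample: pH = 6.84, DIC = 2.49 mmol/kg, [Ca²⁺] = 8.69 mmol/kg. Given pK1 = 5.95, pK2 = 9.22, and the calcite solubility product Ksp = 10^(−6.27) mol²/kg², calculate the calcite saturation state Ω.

α₂ = 1 / (1 + [H⁺]/K2 + [H⁺]²/(K1K2)) = 1 / (1 + 10^+2.38 + 10^+1.49)
   = 1 / (1 + 239.88 + 30.903) = 1/271.79 = 0.003679
[CO3²⁻] = α₂ × DIC = 0.003679 × 2.49 = 0.009162 mmol/kg = 9.162 μmol/kg
Ksp = 10^(−6.27) = 5.370×10^-7
Ω = [Ca²⁺][CO3²⁻]/Ksp = (8.69×10^-3)(9.162×10^-6) / 5.370×10^-7 = 0.148

Ω = 0.148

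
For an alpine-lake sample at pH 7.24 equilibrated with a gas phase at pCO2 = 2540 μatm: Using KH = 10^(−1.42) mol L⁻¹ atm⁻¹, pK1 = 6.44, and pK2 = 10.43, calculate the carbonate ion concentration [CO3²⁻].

[CO2*] = KH · pCO2 = 10^(−1.42) × 2540×10^-6 = 9.657×10^-5 mol/L
α₀ = 1/(1 + K1/[H⁺] + K1K2/[H⁺]²) = 1/(1 + 10^+0.80 + 10^-2.39) = 0.1367
DIC = [CO2*]/α₀ = 9.657×10^-5 / 0.1367 = 0.7063 mmol/L
[CO3²⁻] = α₂·DIC; α₂ = 0.0005570, so [CO3²⁻] = 0.0005570 × 0.7063 = 0.000393 mmol/L = 0.393 μmol/L

[CO3²⁻] = 0.393 μmol/L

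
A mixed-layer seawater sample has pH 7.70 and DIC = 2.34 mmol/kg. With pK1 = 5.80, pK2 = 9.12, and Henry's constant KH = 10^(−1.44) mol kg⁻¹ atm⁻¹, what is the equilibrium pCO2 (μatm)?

pCO2 = 772 μatm

α₀ = 1 / (1 + K1/[H⁺] + K1K2/[H⁺]²) = 1 / (1 + 10^+1.90 + 10^+0.48)
   = 1 / (1 + 79.433 + 3.0200) = 1/83.453 = 0.01198
[CO2*] = α₀ × DIC = 0.01198 × 2.34 = 0.02804 mmol/kg
pCO2 = [CO2*]/KH = 2.804×10^-5 / 3.631×10^-2 = 772 μatm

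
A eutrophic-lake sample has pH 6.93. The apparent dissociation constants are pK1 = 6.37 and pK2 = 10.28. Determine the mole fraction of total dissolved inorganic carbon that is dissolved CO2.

α₀ = 0.216

α₀ = 1 / (1 + K1/[H⁺] + K1K2/[H⁺]²) = 1 / (1 + 10^+0.56 + 10^-2.79)
   = 1 / (1 + 3.6308 + 0.0016218) = 1/4.6324 = 0.2159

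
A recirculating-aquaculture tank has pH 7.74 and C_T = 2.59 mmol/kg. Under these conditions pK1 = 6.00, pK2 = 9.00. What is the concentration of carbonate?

[CO3²⁻] = 0.133 mmol/kg

α₂ = 1 / (1 + [H⁺]/K2 + [H⁺]²/(K1K2)) = 1 / (1 + 10^+1.26 + 10^-0.48)
   = 1 / (1 + 18.197 + 0.33113) = 1/19.528 = 0.05121
[CO3²⁻] = α₂ × DIC = 0.05121 × 2.59 = 0.133 mmol/kg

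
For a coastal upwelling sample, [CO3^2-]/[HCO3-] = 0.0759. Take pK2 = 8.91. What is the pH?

pH = 7.79

From K2 = [H⁺][CO3^2-]/[HCO3-]:  pH = pK2 + log₁₀([CO3^2-]/[HCO3-])
log₁₀(0.0759) = -1.120
pH = 8.91 + (-1.120) = 7.79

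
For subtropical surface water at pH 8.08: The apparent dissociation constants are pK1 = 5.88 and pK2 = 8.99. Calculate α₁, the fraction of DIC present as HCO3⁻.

α₁ = 0.885

α₁ = 1 / (1 + [H⁺]/K1 + K2/[H⁺]) = 1 / (1 + 10^-2.20 + 10^-0.91)
   = 1 / (1 + 0.0063096 + 0.12303) = 1/1.1293 = 0.8855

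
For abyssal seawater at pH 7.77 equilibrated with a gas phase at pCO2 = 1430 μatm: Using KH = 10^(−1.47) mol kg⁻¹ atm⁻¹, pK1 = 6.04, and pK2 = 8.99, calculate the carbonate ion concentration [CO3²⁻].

[CO3²⁻] = 0.157 mmol/kg

[CO2*] = KH · pCO2 = 10^(−1.47) × 1430×10^-6 = 4.845×10^-5 mol/kg
α₀ = 1/(1 + K1/[H⁺] + K1K2/[H⁺]²) = 1/(1 + 10^+1.73 + 10^+0.51) = 0.01726
DIC = [CO2*]/α₀ = 4.845×10^-5 / 0.01726 = 2.807 mmol/kg
[CO3²⁻] = α₂·DIC; α₂ = 0.05585, so [CO3²⁻] = 0.05585 × 2.807 = 0.157 mmol/kg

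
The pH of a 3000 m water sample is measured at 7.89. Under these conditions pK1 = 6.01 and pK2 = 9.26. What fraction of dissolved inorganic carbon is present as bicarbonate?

α₁ = 1 / (1 + [H⁺]/K1 + K2/[H⁺]) = 1 / (1 + 10^-1.88 + 10^-1.37)
   = 1 / (1 + 0.013183 + 0.042658) = 1/1.0558 = 0.9471

α₁ = 0.947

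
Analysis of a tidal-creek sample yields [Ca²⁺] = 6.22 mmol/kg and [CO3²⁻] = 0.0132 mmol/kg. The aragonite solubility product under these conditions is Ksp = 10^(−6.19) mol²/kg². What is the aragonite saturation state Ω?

Ω = 0.127

Ksp = 10^(−6.19) = 6.457×10^-7
Ω = [Ca²⁺][CO3²⁻]/Ksp = (6.22×10^-3)(0.0132×10^-3) / 6.457×10^-7 = 0.127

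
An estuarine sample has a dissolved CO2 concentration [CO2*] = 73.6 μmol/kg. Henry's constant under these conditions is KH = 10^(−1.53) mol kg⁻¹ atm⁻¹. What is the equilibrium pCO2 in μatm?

pCO2 = 2490 μatm

KH = 10^(−1.53) = 2.951×10^-2 mol kg⁻¹ atm⁻¹
pCO2 = [CO2*]/KH = 73.6×10^-6 / 2.951×10^-2 = 2.49×10^-3 atm = 2490 μatm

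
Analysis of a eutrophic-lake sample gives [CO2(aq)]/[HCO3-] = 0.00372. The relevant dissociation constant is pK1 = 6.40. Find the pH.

pH = 8.83

From K1 = [H⁺][HCO3-]/[CO2(aq)]:  pH = pK1 − log₁₀([CO2(aq)]/[HCO3-])
log₁₀(0.00372) = -2.429
pH = 6.40 − (-2.429) = 8.83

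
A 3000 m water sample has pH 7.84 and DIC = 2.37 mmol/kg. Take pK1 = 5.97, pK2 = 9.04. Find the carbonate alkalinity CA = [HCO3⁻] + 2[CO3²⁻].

CA = [HCO3⁻] + 2[CO3²⁻] = (α₁ + 2α₂)·DIC
At pH 7.84: [H⁺]/K1 = 10^-1.87 = 0.013490, K2/[H⁺] = 10^-1.20 = 0.063096
α₁ = 1/(1 + 0.013490 + 0.063096) = 1/1.0766 = 0.9289; α₂ = α₁·K2/[H⁺] = 0.05861
α₁ + 2α₂ = 1.0461
CA = 1.0461 × 2.37 = 2.48 mmol/kg

CA = 2.48 mmol/kg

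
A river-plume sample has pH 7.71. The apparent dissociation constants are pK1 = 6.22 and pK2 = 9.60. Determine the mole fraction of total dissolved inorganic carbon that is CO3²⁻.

α₂ = 0.0123

α₂ = 1 / (1 + [H⁺]/K2 + [H⁺]²/(K1K2)) = 1 / (1 + 10^+1.89 + 10^+0.40)
   = 1 / (1 + 77.625 + 2.5119) = 1/81.137 = 0.01232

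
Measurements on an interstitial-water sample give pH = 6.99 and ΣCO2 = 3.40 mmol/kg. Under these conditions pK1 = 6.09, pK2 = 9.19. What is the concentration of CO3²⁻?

α₂ = 1 / (1 + [H⁺]/K2 + [H⁺]²/(K1K2)) = 1 / (1 + 10^+2.20 + 10^+1.30)
   = 1 / (1 + 158.49 + 19.953) = 1/179.44 = 0.005573
[CO3²⁻] = α₂ × DIC = 0.005573 × 3.40 = 0.0189 mmol/kg = 18.9 μmol/kg

[CO3²⁻] = 18.9 μmol/kg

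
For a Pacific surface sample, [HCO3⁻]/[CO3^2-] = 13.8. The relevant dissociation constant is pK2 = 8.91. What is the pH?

pH = 7.77

From K2 = [H⁺][CO3^2-]/[HCO3⁻]:  pH = pK2 − log₁₀([HCO3⁻]/[CO3^2-])
log₁₀(13.8) = +1.140
pH = 8.91 − (+1.140) = 7.77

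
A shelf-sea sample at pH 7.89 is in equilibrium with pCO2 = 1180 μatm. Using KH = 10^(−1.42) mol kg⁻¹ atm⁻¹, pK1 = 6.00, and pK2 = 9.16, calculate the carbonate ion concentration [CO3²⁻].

[CO2*] = KH · pCO2 = 10^(−1.42) × 1180×10^-6 = 4.486×10^-5 mol/kg
α₀ = 1/(1 + K1/[H⁺] + K1K2/[H⁺]²) = 1/(1 + 10^+1.89 + 10^+0.62) = 0.01208
DIC = [CO2*]/α₀ = 4.486×10^-5 / 0.01208 = 3.714 mmol/kg
[CO3²⁻] = α₂·DIC; α₂ = 0.05035, so [CO3²⁻] = 0.05035 × 3.714 = 0.187 mmol/kg

[CO3²⁻] = 0.187 mmol/kg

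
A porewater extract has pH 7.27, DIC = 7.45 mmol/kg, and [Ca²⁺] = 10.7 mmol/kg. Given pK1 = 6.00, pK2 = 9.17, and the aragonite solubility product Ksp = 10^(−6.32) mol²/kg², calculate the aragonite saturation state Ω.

Ω = 1.97

α₂ = 1 / (1 + [H⁺]/K2 + [H⁺]²/(K1K2)) = 1 / (1 + 10^+1.90 + 10^+0.63)
   = 1 / (1 + 79.433 + 4.2658) = 1/84.699 = 0.01181
[CO3²⁻] = α₂ × DIC = 0.01181 × 7.45 = 0.08796 mmol/kg
Ksp = 10^(−6.32) = 4.786×10^-7
Ω = [Ca²⁺][CO3²⁻]/Ksp = (10.7×10^-3)(8.796×10^-5) / 4.786×10^-7 = 1.97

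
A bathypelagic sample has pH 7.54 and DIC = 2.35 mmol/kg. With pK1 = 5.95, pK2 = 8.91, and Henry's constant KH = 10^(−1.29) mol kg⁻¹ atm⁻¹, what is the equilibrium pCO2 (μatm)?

α₀ = 1 / (1 + K1/[H⁺] + K1K2/[H⁺]²) = 1 / (1 + 10^+1.59 + 10^+0.22)
   = 1 / (1 + 38.905 + 1.6596) = 1/41.564 = 0.02406
[CO2*] = α₀ × DIC = 0.02406 × 2.35 = 0.05654 mmol/kg
pCO2 = [CO2*]/KH = 5.654×10^-5 / 5.129×10^-2 = 1100 μatm

pCO2 = 1100 μatm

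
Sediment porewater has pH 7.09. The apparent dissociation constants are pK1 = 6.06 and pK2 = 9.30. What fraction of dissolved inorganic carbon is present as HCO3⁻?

α₁ = 0.910

α₁ = 1 / (1 + [H⁺]/K1 + K2/[H⁺]) = 1 / (1 + 10^-1.03 + 10^-2.21)
   = 1 / (1 + 0.093325 + 0.0061660) = 1/1.0995 = 0.9095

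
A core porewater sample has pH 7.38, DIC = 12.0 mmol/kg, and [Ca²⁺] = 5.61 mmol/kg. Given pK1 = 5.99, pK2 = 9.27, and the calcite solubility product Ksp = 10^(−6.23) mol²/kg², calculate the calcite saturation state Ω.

α₂ = 1 / (1 + [H⁺]/K2 + [H⁺]²/(K1K2)) = 1 / (1 + 10^+1.89 + 10^+0.50)
   = 1 / (1 + 77.625 + 3.1623) = 1/81.787 = 0.01223
[CO3²⁻] = α₂ × DIC = 0.01223 × 12.0 = 0.1467 mmol/kg
Ksp = 10^(−6.23) = 5.888×10^-7
Ω = [Ca²⁺][CO3²⁻]/Ksp = (5.61×10^-3)(1.467×10^-4) / 5.888×10^-7 = 1.40

Ω = 1.40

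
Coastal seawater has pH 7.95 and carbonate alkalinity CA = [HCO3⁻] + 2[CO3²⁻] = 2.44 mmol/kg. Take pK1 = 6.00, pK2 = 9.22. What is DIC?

CA = [HCO3⁻] + 2[CO3²⁻] = (α₁ + 2α₂)·DIC
At pH 7.95: [H⁺]/K1 = 10^-1.95 = 0.011220, K2/[H⁺] = 10^-1.27 = 0.053703
α₁ = 1/(1 + 0.011220 + 0.053703) = 1/1.0649 = 0.9390; α₂ = α₁·K2/[H⁺] = 0.05043
α₁ + 2α₂ = 1.0399
DIC = CA / (α₁ + 2α₂) = 2.44 / 1.0399 = 2.35 mmol/kg

DIC = 2.35 mmol/kg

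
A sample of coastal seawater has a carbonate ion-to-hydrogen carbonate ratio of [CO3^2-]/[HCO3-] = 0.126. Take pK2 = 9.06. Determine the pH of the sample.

From K2 = [H⁺][CO3^2-]/[HCO3-]:  pH = pK2 + log₁₀([CO3^2-]/[HCO3-])
log₁₀(0.126) = -0.900
pH = 9.06 + (-0.900) = 8.16

pH = 8.16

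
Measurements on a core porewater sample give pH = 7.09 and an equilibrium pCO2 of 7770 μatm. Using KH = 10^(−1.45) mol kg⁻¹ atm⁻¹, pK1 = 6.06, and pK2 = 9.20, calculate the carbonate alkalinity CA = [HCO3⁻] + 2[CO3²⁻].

CA = 3.00 mmol/kg

[CO2*] = KH · pCO2 = 10^(−1.45) × 7770×10^-6 = 2.757×10^-4 mol/kg
α₀ = 1/(1 + K1/[H⁺] + K1K2/[H⁺]²) = 1/(1 + 10^+1.03 + 10^-1.08) = 0.08476
DIC = [CO2*]/α₀ = 2.757×10^-4 / 0.08476 = 3.253 mmol/kg
CA = (α₁ + 2α₂)·DIC = (0.9082 + 2×0.007050) × 3.253 = 3.00 mmol/kg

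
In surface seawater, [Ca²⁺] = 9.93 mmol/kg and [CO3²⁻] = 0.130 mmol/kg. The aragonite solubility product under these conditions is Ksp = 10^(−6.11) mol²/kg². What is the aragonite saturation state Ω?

Ksp = 10^(−6.11) = 7.762×10^-7
Ω = [Ca²⁺][CO3²⁻]/Ksp = (9.93×10^-3)(0.130×10^-3) / 7.762×10^-7 = 1.66

Ω = 1.66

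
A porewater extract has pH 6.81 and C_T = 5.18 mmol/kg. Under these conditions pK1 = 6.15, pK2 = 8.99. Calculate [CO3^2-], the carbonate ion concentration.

α₂ = 1 / (1 + [H⁺]/K2 + [H⁺]²/(K1K2)) = 1 / (1 + 10^+2.18 + 10^+1.52)
   = 1 / (1 + 151.36 + 33.113) = 1/185.47 = 0.005392
[CO3²⁻] = α₂ × DIC = 0.005392 × 5.18 = 0.0279 mmol/kg

[CO3²⁻] = 0.0279 mmol/kg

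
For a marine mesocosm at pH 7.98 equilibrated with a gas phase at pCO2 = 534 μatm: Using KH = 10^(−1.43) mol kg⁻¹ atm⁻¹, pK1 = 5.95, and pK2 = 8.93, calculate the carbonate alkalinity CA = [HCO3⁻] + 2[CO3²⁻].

[CO2*] = KH · pCO2 = 10^(−1.43) × 534×10^-6 = 1.984×10^-5 mol/kg
α₀ = 1/(1 + K1/[H⁺] + K1K2/[H⁺]²) = 1/(1 + 10^+2.03 + 10^+1.08) = 0.008321
DIC = [CO2*]/α₀ = 1.984×10^-5 / 0.008321 = 2.384 mmol/kg
CA = (α₁ + 2α₂)·DIC = (0.8916 + 2×0.1000) × 2.384 = 2.60 mmol/kg

CA = 2.60 mmol/kg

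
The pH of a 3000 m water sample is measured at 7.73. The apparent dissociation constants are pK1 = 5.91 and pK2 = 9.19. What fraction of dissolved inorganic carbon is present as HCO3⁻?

α₁ = 0.953

α₁ = 1 / (1 + [H⁺]/K1 + K2/[H⁺]) = 1 / (1 + 10^-1.82 + 10^-1.46)
   = 1 / (1 + 0.015136 + 0.034674) = 1/1.0498 = 0.9526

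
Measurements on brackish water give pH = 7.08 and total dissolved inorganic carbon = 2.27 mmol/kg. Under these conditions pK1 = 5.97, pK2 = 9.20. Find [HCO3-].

[HCO3⁻] = 2.09 mmol/kg

α₁ = 1 / (1 + [H⁺]/K1 + K2/[H⁺]) = 1 / (1 + 10^-1.11 + 10^-2.12)
   = 1 / (1 + 0.077625 + 0.0075858) = 1/1.0852 = 0.9215
[HCO3⁻] = α₁ × DIC = 0.9215 × 2.27 = 2.09 mmol/kg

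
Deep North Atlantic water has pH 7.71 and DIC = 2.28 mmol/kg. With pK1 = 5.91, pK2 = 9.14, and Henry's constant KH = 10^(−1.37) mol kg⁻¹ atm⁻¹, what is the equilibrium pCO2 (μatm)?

α₀ = 1 / (1 + K1/[H⁺] + K1K2/[H⁺]²) = 1 / (1 + 10^+1.80 + 10^+0.37)
   = 1 / (1 + 63.096 + 2.3442) = 1/66.440 = 0.01505
[CO2*] = α₀ × DIC = 0.01505 × 2.28 = 0.03432 mmol/kg
pCO2 = [CO2*]/KH = 3.432×10^-5 / 4.266×10^-2 = 804 μatm

pCO2 = 804 μatm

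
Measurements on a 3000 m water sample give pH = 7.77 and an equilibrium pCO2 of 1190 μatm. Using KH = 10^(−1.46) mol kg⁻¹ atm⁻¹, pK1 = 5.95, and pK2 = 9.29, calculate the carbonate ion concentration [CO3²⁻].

[CO2*] = KH · pCO2 = 10^(−1.46) × 1190×10^-6 = 4.126×10^-5 mol/kg
α₀ = 1/(1 + K1/[H⁺] + K1K2/[H⁺]²) = 1/(1 + 10^+1.82 + 10^+0.30) = 0.01448
DIC = [CO2*]/α₀ = 4.126×10^-5 / 0.01448 = 2.850 mmol/kg
[CO3²⁻] = α₂·DIC; α₂ = 0.02889, so [CO3²⁻] = 0.02889 × 2.850 = 0.0823 mmol/kg

[CO3²⁻] = 0.0823 mmol/kg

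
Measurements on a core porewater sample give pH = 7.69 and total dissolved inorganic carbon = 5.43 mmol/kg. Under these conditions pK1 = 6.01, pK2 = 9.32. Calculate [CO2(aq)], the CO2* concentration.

[CO2*] = 0.109 mmol/kg

α₀ = 1 / (1 + K1/[H⁺] + K1K2/[H⁺]²) = 1 / (1 + 10^+1.68 + 10^+0.05)
   = 1 / (1 + 47.863 + 1.1220) = 1/49.985 = 0.02001
[CO2*] = α₀ × DIC = 0.02001 × 5.43 = 0.109 mmol/kg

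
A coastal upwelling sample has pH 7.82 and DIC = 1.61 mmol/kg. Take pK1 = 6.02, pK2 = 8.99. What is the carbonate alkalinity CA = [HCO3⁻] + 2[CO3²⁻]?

CA = 1.69 mmol/kg

CA = [HCO3⁻] + 2[CO3²⁻] = (α₁ + 2α₂)·DIC
At pH 7.82: [H⁺]/K1 = 10^-1.80 = 0.015849, K2/[H⁺] = 10^-1.17 = 0.067608
α₁ = 1/(1 + 0.015849 + 0.067608) = 1/1.0835 = 0.9230; α₂ = α₁·K2/[H⁺] = 0.06240
α₁ + 2α₂ = 1.0478
CA = 1.0478 × 1.61 = 1.69 mmol/kg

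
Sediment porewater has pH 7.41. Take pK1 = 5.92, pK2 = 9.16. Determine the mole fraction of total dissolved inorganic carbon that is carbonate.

α₂ = 0.0169

α₂ = 1 / (1 + [H⁺]/K2 + [H⁺]²/(K1K2)) = 1 / (1 + 10^+1.75 + 10^+0.26)
   = 1 / (1 + 56.234 + 1.8197) = 1/59.054 = 0.01693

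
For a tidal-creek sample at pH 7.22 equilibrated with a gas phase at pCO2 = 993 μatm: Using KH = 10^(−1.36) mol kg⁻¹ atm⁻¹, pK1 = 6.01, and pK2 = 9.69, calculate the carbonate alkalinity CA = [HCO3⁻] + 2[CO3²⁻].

[CO2*] = KH · pCO2 = 10^(−1.36) × 993×10^-6 = 4.335×10^-5 mol/kg
α₀ = 1/(1 + K1/[H⁺] + K1K2/[H⁺]²) = 1/(1 + 10^+1.21 + 10^-1.26) = 0.05789
DIC = [CO2*]/α₀ = 4.335×10^-5 / 0.05789 = 0.7487 mmol/kg
CA = (α₁ + 2α₂)·DIC = (0.9389 + 2×0.003181) × 0.7487 = 0.708 mmol/kg

CA = 0.708 mmol/kg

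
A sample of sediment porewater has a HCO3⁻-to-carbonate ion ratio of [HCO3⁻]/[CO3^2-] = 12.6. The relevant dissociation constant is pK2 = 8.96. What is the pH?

pH = 7.86

From K2 = [H⁺][CO3^2-]/[HCO3⁻]:  pH = pK2 − log₁₀([HCO3⁻]/[CO3^2-])
log₁₀(12.6) = +1.100
pH = 8.96 − (+1.100) = 7.86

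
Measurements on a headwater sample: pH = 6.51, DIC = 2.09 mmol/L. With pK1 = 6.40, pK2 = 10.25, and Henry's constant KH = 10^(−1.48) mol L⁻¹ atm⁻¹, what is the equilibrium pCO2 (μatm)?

α₀ = 1 / (1 + K1/[H⁺] + K1K2/[H⁺]²) = 1 / (1 + 10^+0.11 + 10^-3.63)
   = 1 / (1 + 1.2882 + 0.00023442) = 1/2.2885 = 0.4370
[CO2*] = α₀ × DIC = 0.4370 × 2.09 = 0.9133 mmol/L
pCO2 = [CO2*]/KH = 9.133×10^-4 / 3.311×10^-2 = 2.76×10^4 μatm

pCO2 = 2.76×10^4 μatm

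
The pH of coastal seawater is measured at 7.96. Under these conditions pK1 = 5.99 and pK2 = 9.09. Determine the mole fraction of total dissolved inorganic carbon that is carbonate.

α₂ = 1 / (1 + [H⁺]/K2 + [H⁺]²/(K1K2)) = 1 / (1 + 10^+1.13 + 10^-0.84)
   = 1 / (1 + 13.490 + 0.14454) = 1/14.634 = 0.06833

α₂ = 0.0683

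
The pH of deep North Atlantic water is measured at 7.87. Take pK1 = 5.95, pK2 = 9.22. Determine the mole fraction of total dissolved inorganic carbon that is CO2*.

α₀ = 1 / (1 + K1/[H⁺] + K1K2/[H⁺]²) = 1 / (1 + 10^+1.92 + 10^+0.57)
   = 1 / (1 + 83.176 + 3.7154) = 1/87.892 = 0.01138

α₀ = 0.0114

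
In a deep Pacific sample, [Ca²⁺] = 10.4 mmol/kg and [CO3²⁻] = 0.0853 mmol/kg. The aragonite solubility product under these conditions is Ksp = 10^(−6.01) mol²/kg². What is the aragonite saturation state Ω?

Ksp = 10^(−6.01) = 9.772×10^-7
Ω = [Ca²⁺][CO3²⁻]/Ksp = (10.4×10^-3)(0.0853×10^-3) / 9.772×10^-7 = 0.908

Ω = 0.908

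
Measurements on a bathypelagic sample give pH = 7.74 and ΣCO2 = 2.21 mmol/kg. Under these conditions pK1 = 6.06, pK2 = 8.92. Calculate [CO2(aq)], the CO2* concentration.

[CO2*] = 0.0425 mmol/kg

α₀ = 1 / (1 + K1/[H⁺] + K1K2/[H⁺]²) = 1 / (1 + 10^+1.68 + 10^+0.50)
   = 1 / (1 + 47.863 + 3.1623) = 1/52.025 = 0.01922
[CO2*] = α₀ × DIC = 0.01922 × 2.21 = 0.0425 mmol/kg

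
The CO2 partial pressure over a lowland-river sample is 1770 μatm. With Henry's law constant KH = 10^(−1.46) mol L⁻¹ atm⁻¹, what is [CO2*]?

KH = 10^(−1.46) = 3.467×10^-2 mol L⁻¹ atm⁻¹
[CO2*] = KH · pCO2 = 3.467×10^-2 × 1770×10^-6 atm = 6.14×10^-5 mol/L

[CO2*] = 61.4 μmol/L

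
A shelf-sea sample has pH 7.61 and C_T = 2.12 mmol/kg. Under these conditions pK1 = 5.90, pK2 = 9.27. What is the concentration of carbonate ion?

α₂ = 1 / (1 + [H⁺]/K2 + [H⁺]²/(K1K2)) = 1 / (1 + 10^+1.66 + 10^-0.05)
   = 1 / (1 + 45.709 + 0.89125) = 1/47.600 = 0.02101
[CO3²⁻] = α₂ × DIC = 0.02101 × 2.12 = 0.0445 mmol/kg

[CO3²⁻] = 0.0445 mmol/kg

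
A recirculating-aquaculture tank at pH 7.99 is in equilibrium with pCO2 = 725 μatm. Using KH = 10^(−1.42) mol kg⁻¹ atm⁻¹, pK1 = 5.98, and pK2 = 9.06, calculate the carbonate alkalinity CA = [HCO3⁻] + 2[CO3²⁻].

[CO2*] = KH · pCO2 = 10^(−1.42) × 725×10^-6 = 2.756×10^-5 mol/kg
α₀ = 1/(1 + K1/[H⁺] + K1K2/[H⁺]²) = 1/(1 + 10^+2.01 + 10^+0.94) = 0.008925
DIC = [CO2*]/α₀ = 2.756×10^-5 / 0.008925 = 3.088 mmol/kg
CA = (α₁ + 2α₂)·DIC = (0.9133 + 2×0.07774) × 3.088 = 3.30 mmol/kg

CA = 3.30 mmol/kg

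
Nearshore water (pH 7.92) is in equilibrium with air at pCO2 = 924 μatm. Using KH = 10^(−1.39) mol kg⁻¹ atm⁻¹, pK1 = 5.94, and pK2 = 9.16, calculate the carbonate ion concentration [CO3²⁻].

[CO3²⁻] = 0.207 mmol/kg

[CO2*] = KH · pCO2 = 10^(−1.39) × 924×10^-6 = 3.764×10^-5 mol/kg
α₀ = 1/(1 + K1/[H⁺] + K1K2/[H⁺]²) = 1/(1 + 10^+1.98 + 10^+0.74) = 0.009804
DIC = [CO2*]/α₀ = 3.764×10^-5 / 0.009804 = 3.839 mmol/kg
[CO3²⁻] = α₂·DIC; α₂ = 0.05388, so [CO3²⁻] = 0.05388 × 3.839 = 0.207 mmol/kg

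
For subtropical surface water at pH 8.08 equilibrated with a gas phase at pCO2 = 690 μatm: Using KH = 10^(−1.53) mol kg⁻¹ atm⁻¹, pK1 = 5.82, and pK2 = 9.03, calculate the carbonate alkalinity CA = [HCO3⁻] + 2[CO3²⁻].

[CO2*] = KH · pCO2 = 10^(−1.53) × 690×10^-6 = 2.036×10^-5 mol/kg
α₀ = 1/(1 + K1/[H⁺] + K1K2/[H⁺]²) = 1/(1 + 10^+2.26 + 10^+1.31) = 0.004917
DIC = [CO2*]/α₀ = 2.036×10^-5 / 0.004917 = 4.142 mmol/kg
CA = (α₁ + 2α₂)·DIC = (0.8947 + 2×0.1004) × 4.142 = 4.54 mmol/kg

CA = 4.54 mmol/kg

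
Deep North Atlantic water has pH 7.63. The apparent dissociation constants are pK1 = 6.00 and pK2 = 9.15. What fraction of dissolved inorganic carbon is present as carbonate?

α₂ = 0.0287

α₂ = 1 / (1 + [H⁺]/K2 + [H⁺]²/(K1K2)) = 1 / (1 + 10^+1.52 + 10^-0.11)
   = 1 / (1 + 33.113 + 0.77625) = 1/34.889 = 0.02866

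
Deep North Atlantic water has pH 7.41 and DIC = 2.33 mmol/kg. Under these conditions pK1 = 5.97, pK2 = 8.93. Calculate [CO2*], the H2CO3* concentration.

α₀ = 1 / (1 + K1/[H⁺] + K1K2/[H⁺]²) = 1 / (1 + 10^+1.44 + 10^-0.08)
   = 1 / (1 + 27.542 + 0.83176) = 1/29.374 = 0.03404
[CO2*] = α₀ × DIC = 0.03404 × 2.33 = 0.0793 mmol/kg

[CO2*] = 0.0793 mmol/kg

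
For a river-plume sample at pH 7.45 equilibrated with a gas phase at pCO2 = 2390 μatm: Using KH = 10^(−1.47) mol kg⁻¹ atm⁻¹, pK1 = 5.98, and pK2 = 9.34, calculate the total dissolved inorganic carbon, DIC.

DIC = 2.50 mmol/kg

[CO2*] = KH · pCO2 = 10^(−1.47) × 2390×10^-6 = 8.098×10^-5 mol/kg
α₀ = 1/(1 + K1/[H⁺] + K1K2/[H⁺]²) = 1/(1 + 10^+1.47 + 10^-0.42) = 0.03237
DIC = [CO2*]/α₀ = 8.098×10^-5 / 0.03237 = 2.50 mmol/kg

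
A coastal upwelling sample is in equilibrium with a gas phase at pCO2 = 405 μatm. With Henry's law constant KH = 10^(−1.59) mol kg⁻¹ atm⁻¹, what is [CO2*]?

KH = 10^(−1.59) = 2.570×10^-2 mol kg⁻¹ atm⁻¹
[CO2*] = KH · pCO2 = 2.570×10^-2 × 405×10^-6 atm = 1.04×10^-5 mol/kg

[CO2*] = 10.4 μmol/kg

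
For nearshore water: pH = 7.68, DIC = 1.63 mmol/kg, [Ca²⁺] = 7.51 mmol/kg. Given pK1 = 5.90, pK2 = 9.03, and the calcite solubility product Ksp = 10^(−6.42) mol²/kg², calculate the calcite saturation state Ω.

α₂ = 1 / (1 + [H⁺]/K2 + [H⁺]²/(K1K2)) = 1 / (1 + 10^+1.35 + 10^-0.43)
   = 1 / (1 + 22.387 + 0.37154) = 1/23.759 = 0.04209
[CO3²⁻] = α₂ × DIC = 0.04209 × 1.63 = 0.06861 mmol/kg
Ksp = 10^(−6.42) = 3.802×10^-7
Ω = [Ca²⁺][CO3²⁻]/Ksp = (7.51×10^-3)(6.861×10^-5) / 3.802×10^-7 = 1.36

Ω = 1.36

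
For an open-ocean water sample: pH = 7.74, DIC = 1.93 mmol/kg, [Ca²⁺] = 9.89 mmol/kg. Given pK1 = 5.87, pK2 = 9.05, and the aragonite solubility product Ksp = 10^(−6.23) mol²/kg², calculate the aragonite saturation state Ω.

α₂ = 1 / (1 + [H⁺]/K2 + [H⁺]²/(K1K2)) = 1 / (1 + 10^+1.31 + 10^-0.56)
   = 1 / (1 + 20.417 + 0.27542) = 1/21.693 = 0.04610
[CO3²⁻] = α₂ × DIC = 0.04610 × 1.93 = 0.08897 mmol/kg
Ksp = 10^(−6.23) = 5.888×10^-7
Ω = [Ca²⁺][CO3²⁻]/Ksp = (9.89×10^-3)(8.897×10^-5) / 5.888×10^-7 = 1.49

Ω = 1.49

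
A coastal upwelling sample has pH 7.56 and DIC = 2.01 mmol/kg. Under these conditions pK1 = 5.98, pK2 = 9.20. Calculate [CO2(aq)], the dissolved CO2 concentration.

α₀ = 1 / (1 + K1/[H⁺] + K1K2/[H⁺]²) = 1 / (1 + 10^+1.58 + 10^-0.06)
   = 1 / (1 + 38.019 + 0.87096) = 1/39.890 = 0.02507
[CO2*] = α₀ × DIC = 0.02507 × 2.01 = 0.0504 mmol/kg

[CO2*] = 0.0504 mmol/kg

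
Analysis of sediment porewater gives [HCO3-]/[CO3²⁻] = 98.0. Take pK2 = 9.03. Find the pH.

pH = 7.04

From K2 = [H⁺][CO3²⁻]/[HCO3-]:  pH = pK2 − log₁₀([HCO3-]/[CO3²⁻])
log₁₀(98.0) = +1.991
pH = 9.03 − (+1.991) = 7.04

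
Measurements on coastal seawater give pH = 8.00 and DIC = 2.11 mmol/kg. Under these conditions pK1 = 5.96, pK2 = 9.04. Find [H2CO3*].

[CO2*] = 17.5 μmol/kg

α₀ = 1 / (1 + K1/[H⁺] + K1K2/[H⁺]²) = 1 / (1 + 10^+2.04 + 10^+1.00)
   = 1 / (1 + 109.65 + 10.000) = 1/120.65 = 0.008289
[CO2*] = α₀ × DIC = 0.008289 × 2.11 = 0.0175 mmol/kg = 17.5 μmol/kg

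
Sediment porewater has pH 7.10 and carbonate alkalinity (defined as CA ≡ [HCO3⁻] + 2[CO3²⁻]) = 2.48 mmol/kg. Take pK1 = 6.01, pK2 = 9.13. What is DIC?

CA = [HCO3⁻] + 2[CO3²⁻] = (α₁ + 2α₂)·DIC
At pH 7.10: [H⁺]/K1 = 10^-1.09 = 0.081283, K2/[H⁺] = 10^-2.03 = 0.0093325
α₁ = 1/(1 + 0.081283 + 0.0093325) = 1/1.0906 = 0.9169; α₂ = α₁·K2/[H⁺] = 0.008557
α₁ + 2α₂ = 0.9340
DIC = CA / (α₁ + 2α₂) = 2.48 / 0.9340 = 2.66 mmol/kg

DIC = 2.66 mmol/kg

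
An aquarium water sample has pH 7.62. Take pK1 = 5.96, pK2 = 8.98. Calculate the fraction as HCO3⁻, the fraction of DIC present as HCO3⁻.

α₁ = 0.939

α₁ = 1 / (1 + [H⁺]/K1 + K2/[H⁺]) = 1 / (1 + 10^-1.66 + 10^-1.36)
   = 1 / (1 + 0.021878 + 0.043652) = 1/1.0655 = 0.9385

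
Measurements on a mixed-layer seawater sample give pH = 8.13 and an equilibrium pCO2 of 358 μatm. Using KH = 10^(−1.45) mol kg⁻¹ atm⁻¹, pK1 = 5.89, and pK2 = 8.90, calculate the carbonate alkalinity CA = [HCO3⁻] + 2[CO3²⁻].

CA = 2.96 mmol/kg

[CO2*] = KH · pCO2 = 10^(−1.45) × 358×10^-6 = 1.270×10^-5 mol/kg
α₀ = 1/(1 + K1/[H⁺] + K1K2/[H⁺]²) = 1/(1 + 10^+2.24 + 10^+1.47) = 0.004895
DIC = [CO2*]/α₀ = 1.270×10^-5 / 0.004895 = 2.595 mmol/kg
CA = (α₁ + 2α₂)·DIC = (0.8506 + 2×0.1445) × 2.595 = 2.96 mmol/kg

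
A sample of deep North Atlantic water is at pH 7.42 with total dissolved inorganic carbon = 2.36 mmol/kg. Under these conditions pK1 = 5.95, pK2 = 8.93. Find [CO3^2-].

α₂ = 1 / (1 + [H⁺]/K2 + [H⁺]²/(K1K2)) = 1 / (1 + 10^+1.51 + 10^+0.04)
   = 1 / (1 + 32.359 + 1.0965) = 1/34.456 = 0.02902
[CO3²⁻] = α₂ × DIC = 0.02902 × 2.36 = 0.0685 mmol/kg

[CO3²⁻] = 0.0685 mmol/kg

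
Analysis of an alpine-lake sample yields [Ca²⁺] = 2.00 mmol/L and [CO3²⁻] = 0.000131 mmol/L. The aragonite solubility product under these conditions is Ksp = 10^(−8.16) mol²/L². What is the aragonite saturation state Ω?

Ω = 0.0379

Ksp = 10^(−8.16) = 6.918×10^-9
Ω = [Ca²⁺][CO3²⁻]/Ksp = (2.00×10^-3)(0.000131×10^-3) / 6.918×10^-9 = 0.0379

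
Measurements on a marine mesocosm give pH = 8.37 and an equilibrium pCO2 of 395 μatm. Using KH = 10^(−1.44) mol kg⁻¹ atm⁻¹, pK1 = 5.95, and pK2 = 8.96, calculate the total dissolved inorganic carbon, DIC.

DIC = 4.76 mmol/kg

[CO2*] = KH · pCO2 = 10^(−1.44) × 395×10^-6 = 1.434×10^-5 mol/kg
α₀ = 1/(1 + K1/[H⁺] + K1K2/[H⁺]²) = 1/(1 + 10^+2.42 + 10^+1.83) = 0.003015
DIC = [CO2*]/α₀ = 1.434×10^-5 / 0.003015 = 4.76 mmol/kg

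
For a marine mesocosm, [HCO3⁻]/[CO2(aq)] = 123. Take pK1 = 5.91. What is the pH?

From K1 = [H⁺][HCO3⁻]/[CO2(aq)]:  pH = pK1 + log₁₀([HCO3⁻]/[CO2(aq)])
log₁₀(123) = +2.090
pH = 5.91 + (+2.090) = 8.00

pH = 8.00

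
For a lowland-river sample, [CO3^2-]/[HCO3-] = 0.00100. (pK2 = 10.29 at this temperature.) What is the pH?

pH = 7.29

From K2 = [H⁺][CO3^2-]/[HCO3-]:  pH = pK2 + log₁₀([CO3^2-]/[HCO3-])
log₁₀(0.00100) = -3.000
pH = 10.29 + (-3.000) = 7.29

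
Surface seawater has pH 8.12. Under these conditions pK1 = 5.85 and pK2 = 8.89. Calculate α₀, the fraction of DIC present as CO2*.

α₀ = 1 / (1 + K1/[H⁺] + K1K2/[H⁺]²) = 1 / (1 + 10^+2.27 + 10^+1.50)
   = 1 / (1 + 186.21 + 31.623) = 1/218.83 = 0.004570

α₀ = 0.00457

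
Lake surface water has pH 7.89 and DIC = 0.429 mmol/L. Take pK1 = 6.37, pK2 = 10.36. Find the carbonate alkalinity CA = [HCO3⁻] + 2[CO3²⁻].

CA = [HCO3⁻] + 2[CO3²⁻] = (α₁ + 2α₂)·DIC
At pH 7.89: [H⁺]/K1 = 10^-1.52 = 0.030200, K2/[H⁺] = 10^-2.47 = 0.0033884
α₁ = 1/(1 + 0.030200 + 0.0033884) = 1/1.0336 = 0.9675; α₂ = α₁·K2/[H⁺] = 0.003278
α₁ + 2α₂ = 0.9741
CA = 0.9741 × 0.429 = 0.418 mmol/L

CA = 0.418 mmol/L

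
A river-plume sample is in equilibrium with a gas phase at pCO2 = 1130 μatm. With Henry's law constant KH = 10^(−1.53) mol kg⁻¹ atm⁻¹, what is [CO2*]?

KH = 10^(−1.53) = 2.951×10^-2 mol kg⁻¹ atm⁻¹
[CO2*] = KH · pCO2 = 2.951×10^-2 × 1130×10^-6 atm = 3.33×10^-5 mol/kg

[CO2*] = 33.3 μmol/kg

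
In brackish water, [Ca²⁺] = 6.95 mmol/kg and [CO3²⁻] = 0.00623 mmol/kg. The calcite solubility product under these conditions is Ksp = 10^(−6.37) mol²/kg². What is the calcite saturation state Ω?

Ksp = 10^(−6.37) = 4.266×10^-7
Ω = [Ca²⁺][CO3²⁻]/Ksp = (6.95×10^-3)(0.00623×10^-3) / 4.266×10^-7 = 0.102

Ω = 0.102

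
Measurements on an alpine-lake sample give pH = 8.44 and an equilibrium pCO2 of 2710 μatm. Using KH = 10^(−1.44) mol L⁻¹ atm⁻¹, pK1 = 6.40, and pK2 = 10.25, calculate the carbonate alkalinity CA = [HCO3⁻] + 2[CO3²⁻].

CA = 11.1 mmol/L

[CO2*] = KH · pCO2 = 10^(−1.44) × 2710×10^-6 = 9.839×10^-5 mol/L
α₀ = 1/(1 + K1/[H⁺] + K1K2/[H⁺]²) = 1/(1 + 10^+2.04 + 10^+0.23) = 0.008901
DIC = [CO2*]/α₀ = 9.839×10^-5 / 0.008901 = 11.05 mmol/L
CA = (α₁ + 2α₂)·DIC = (0.9760 + 2×0.01512) × 11.05 = 11.1 mmol/L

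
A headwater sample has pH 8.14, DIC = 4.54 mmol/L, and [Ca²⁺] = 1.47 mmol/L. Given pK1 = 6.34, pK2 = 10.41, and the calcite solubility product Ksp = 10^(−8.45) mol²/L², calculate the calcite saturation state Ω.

α₂ = 1 / (1 + [H⁺]/K2 + [H⁺]²/(K1K2)) = 1 / (1 + 10^+2.27 + 10^+0.47)
   = 1 / (1 + 186.21 + 2.9512) = 1/190.16 = 0.005259
[CO3²⁻] = α₂ × DIC = 0.005259 × 4.54 = 0.02387 mmol/L
Ksp = 10^(−8.45) = 3.548×10^-9
Ω = [Ca²⁺][CO3²⁻]/Ksp = (1.47×10^-3)(2.387×10^-5) / 3.548×10^-9 = 9.89

Ω = 9.89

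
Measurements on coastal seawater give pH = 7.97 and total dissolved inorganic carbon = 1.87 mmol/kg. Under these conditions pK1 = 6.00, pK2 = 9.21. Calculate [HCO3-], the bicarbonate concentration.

α₁ = 1 / (1 + [H⁺]/K1 + K2/[H⁺]) = 1 / (1 + 10^-1.97 + 10^-1.24)
   = 1 / (1 + 0.010715 + 0.057544) = 1/1.0683 = 0.9361
[HCO3⁻] = α₁ × DIC = 0.9361 × 1.87 = 1.75 mmol/kg

[HCO3⁻] = 1.75 mmol/kg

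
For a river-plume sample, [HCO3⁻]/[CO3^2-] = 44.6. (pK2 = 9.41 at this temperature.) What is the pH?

pH = 7.76

From K2 = [H⁺][CO3^2-]/[HCO3⁻]:  pH = pK2 − log₁₀([HCO3⁻]/[CO3^2-])
log₁₀(44.6) = +1.649
pH = 9.41 − (+1.649) = 7.76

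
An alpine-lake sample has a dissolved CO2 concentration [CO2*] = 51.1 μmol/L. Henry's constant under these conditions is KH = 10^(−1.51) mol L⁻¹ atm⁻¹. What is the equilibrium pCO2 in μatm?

pCO2 = 1650 μatm

KH = 10^(−1.51) = 3.090×10^-2 mol L⁻¹ atm⁻¹
pCO2 = [CO2*]/KH = 51.1×10^-6 / 3.090×10^-2 = 1.65×10^-3 atm = 1650 μatm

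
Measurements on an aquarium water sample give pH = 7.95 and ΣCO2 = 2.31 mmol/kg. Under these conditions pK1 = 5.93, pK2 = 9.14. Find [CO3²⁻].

α₂ = 1 / (1 + [H⁺]/K2 + [H⁺]²/(K1K2)) = 1 / (1 + 10^+1.19 + 10^-0.83)
   = 1 / (1 + 15.488 + 0.14791) = 1/16.636 = 0.06011
[CO3²⁻] = α₂ × DIC = 0.06011 × 2.31 = 0.139 mmol/kg

[CO3²⁻] = 0.139 mmol/kg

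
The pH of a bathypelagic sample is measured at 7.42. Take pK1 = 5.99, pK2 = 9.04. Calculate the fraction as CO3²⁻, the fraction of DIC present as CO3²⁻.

α₂ = 1 / (1 + [H⁺]/K2 + [H⁺]²/(K1K2)) = 1 / (1 + 10^+1.62 + 10^+0.19)
   = 1 / (1 + 41.687 + 1.5488) = 1/44.236 = 0.02261

α₂ = 0.0226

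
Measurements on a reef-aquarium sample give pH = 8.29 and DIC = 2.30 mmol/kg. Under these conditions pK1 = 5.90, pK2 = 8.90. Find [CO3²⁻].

[CO3²⁻] = 0.452 mmol/kg

α₂ = 1 / (1 + [H⁺]/K2 + [H⁺]²/(K1K2)) = 1 / (1 + 10^+0.61 + 10^-1.78)
   = 1 / (1 + 4.0738 + 0.016596) = 1/5.0904 = 0.1964
[CO3²⁻] = α₂ × DIC = 0.1964 × 2.30 = 0.452 mmol/kg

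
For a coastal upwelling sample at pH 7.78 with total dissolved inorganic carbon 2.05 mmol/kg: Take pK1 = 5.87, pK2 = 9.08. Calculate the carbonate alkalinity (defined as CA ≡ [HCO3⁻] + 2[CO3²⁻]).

CA = [HCO3⁻] + 2[CO3²⁻] = (α₁ + 2α₂)·DIC
At pH 7.78: [H⁺]/K1 = 10^-1.91 = 0.012303, K2/[H⁺] = 10^-1.30 = 0.050119
α₁ = 1/(1 + 0.012303 + 0.050119) = 1/1.0624 = 0.9412; α₂ = α₁·K2/[H⁺] = 0.04717
α₁ + 2α₂ = 1.0356
CA = 1.0356 × 2.05 = 2.12 mmol/kg

CA = 2.12 mmol/kg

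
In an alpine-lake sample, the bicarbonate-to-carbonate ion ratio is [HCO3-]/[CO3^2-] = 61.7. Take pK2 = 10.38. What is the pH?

pH = 8.59

From K2 = [H⁺][CO3^2-]/[HCO3-]:  pH = pK2 − log₁₀([HCO3-]/[CO3^2-])
log₁₀(61.7) = +1.790
pH = 10.38 − (+1.790) = 8.59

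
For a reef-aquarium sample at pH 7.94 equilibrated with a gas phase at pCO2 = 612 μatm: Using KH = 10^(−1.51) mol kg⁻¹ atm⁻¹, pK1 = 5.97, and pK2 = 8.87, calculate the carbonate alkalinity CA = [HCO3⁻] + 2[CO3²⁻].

[CO2*] = KH · pCO2 = 10^(−1.51) × 612×10^-6 = 1.891×10^-5 mol/kg
α₀ = 1/(1 + K1/[H⁺] + K1K2/[H⁺]²) = 1/(1 + 10^+1.97 + 10^+1.04) = 0.009498
DIC = [CO2*]/α₀ = 1.891×10^-5 / 0.009498 = 1.991 mmol/kg
CA = (α₁ + 2α₂)·DIC = (0.8864 + 2×0.1041) × 1.991 = 2.18 mmol/kg

CA = 2.18 mmol/kg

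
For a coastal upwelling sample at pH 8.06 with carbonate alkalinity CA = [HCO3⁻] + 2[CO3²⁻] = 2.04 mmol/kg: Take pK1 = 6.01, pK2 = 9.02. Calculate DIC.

CA = [HCO3⁻] + 2[CO3²⁻] = (α₁ + 2α₂)·DIC
At pH 8.06: [H⁺]/K1 = 10^-2.05 = 0.0089125, K2/[H⁺] = 10^-0.96 = 0.10965
α₁ = 1/(1 + 0.0089125 + 0.10965) = 1/1.1186 = 0.8940; α₂ = α₁·K2/[H⁺] = 0.09803
α₁ + 2α₂ = 1.0901
DIC = CA / (α₁ + 2α₂) = 2.04 / 1.0901 = 1.87 mmol/kg

DIC = 1.87 mmol/kg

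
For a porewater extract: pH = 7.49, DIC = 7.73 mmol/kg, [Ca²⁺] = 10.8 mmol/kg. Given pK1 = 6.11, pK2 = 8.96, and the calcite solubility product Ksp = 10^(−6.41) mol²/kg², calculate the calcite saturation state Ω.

Ω = 6.76

α₂ = 1 / (1 + [H⁺]/K2 + [H⁺]²/(K1K2)) = 1 / (1 + 10^+1.47 + 10^+0.09)
   = 1 / (1 + 29.512 + 1.2303) = 1/31.742 = 0.03150
[CO3²⁻] = α₂ × DIC = 0.03150 × 7.73 = 0.2435 mmol/kg
Ksp = 10^(−6.41) = 3.890×10^-7
Ω = [Ca²⁺][CO3²⁻]/Ksp = (10.8×10^-3)(2.435×10^-4) / 3.890×10^-7 = 6.76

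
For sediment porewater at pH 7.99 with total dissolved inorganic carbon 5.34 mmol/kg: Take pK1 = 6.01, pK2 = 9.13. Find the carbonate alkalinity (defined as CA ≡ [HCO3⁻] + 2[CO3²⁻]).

CA = [HCO3⁻] + 2[CO3²⁻] = (α₁ + 2α₂)·DIC
At pH 7.99: [H⁺]/K1 = 10^-1.98 = 0.010471, K2/[H⁺] = 10^-1.14 = 0.072444
α₁ = 1/(1 + 0.010471 + 0.072444) = 1/1.0829 = 0.9234; α₂ = α₁·K2/[H⁺] = 0.06690
α₁ + 2α₂ = 1.0572
CA = 1.0572 × 5.34 = 5.65 mmol/kg

CA = 5.65 mmol/kg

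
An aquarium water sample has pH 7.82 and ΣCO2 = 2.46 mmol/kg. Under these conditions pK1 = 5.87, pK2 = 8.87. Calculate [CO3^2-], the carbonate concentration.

[CO3²⁻] = 0.199 mmol/kg

α₂ = 1 / (1 + [H⁺]/K2 + [H⁺]²/(K1K2)) = 1 / (1 + 10^+1.05 + 10^-0.90)
   = 1 / (1 + 11.220 + 0.12589) = 1/12.346 = 0.08100
[CO3²⁻] = α₂ × DIC = 0.08100 × 2.46 = 0.199 mmol/kg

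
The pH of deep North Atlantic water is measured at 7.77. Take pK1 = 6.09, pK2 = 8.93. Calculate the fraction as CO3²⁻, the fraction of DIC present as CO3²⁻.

α₂ = 1 / (1 + [H⁺]/K2 + [H⁺]²/(K1K2)) = 1 / (1 + 10^+1.16 + 10^-0.52)
   = 1 / (1 + 14.454 + 0.30200) = 1/15.756 = 0.06347

α₂ = 0.0635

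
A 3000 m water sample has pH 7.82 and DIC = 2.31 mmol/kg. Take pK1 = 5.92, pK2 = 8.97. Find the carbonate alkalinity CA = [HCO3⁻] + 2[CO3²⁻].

CA = [HCO3⁻] + 2[CO3²⁻] = (α₁ + 2α₂)·DIC
At pH 7.82: [H⁺]/K1 = 10^-1.90 = 0.012589, K2/[H⁺] = 10^-1.15 = 0.070795
α₁ = 1/(1 + 0.012589 + 0.070795) = 1/1.0834 = 0.9230; α₂ = α₁·K2/[H⁺] = 0.06535
α₁ + 2α₂ = 1.0537
CA = 1.0537 × 2.31 = 2.43 mmol/kg

CA = 2.43 mmol/kg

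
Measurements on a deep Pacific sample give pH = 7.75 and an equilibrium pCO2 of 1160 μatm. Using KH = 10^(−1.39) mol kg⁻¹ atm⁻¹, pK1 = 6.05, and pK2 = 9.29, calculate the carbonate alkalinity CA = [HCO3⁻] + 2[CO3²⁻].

[CO2*] = KH · pCO2 = 10^(−1.39) × 1160×10^-6 = 4.726×10^-5 mol/kg
α₀ = 1/(1 + K1/[H⁺] + K1K2/[H⁺]²) = 1/(1 + 10^+1.70 + 10^+0.16) = 0.01902
DIC = [CO2*]/α₀ = 4.726×10^-5 / 0.01902 = 2.484 mmol/kg
CA = (α₁ + 2α₂)·DIC = (0.9535 + 2×0.02750) × 2.484 = 2.51 mmol/kg

CA = 2.51 mmol/kg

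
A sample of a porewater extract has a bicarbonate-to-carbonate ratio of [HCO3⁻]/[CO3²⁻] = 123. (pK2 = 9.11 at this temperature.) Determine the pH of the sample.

From K2 = [H⁺][CO3²⁻]/[HCO3⁻]:  pH = pK2 − log₁₀([HCO3⁻]/[CO3²⁻])
log₁₀(123) = +2.090
pH = 9.11 − (+2.090) = 7.02

pH = 7.02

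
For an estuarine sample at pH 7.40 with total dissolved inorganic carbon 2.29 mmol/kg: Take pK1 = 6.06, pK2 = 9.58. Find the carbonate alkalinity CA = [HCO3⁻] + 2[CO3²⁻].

CA = 2.20 mmol/kg

CA = [HCO3⁻] + 2[CO3²⁻] = (α₁ + 2α₂)·DIC
At pH 7.40: [H⁺]/K1 = 10^-1.34 = 0.045709, K2/[H⁺] = 10^-2.18 = 0.0066069
α₁ = 1/(1 + 0.045709 + 0.0066069) = 1/1.0523 = 0.9503; α₂ = α₁·K2/[H⁺] = 0.006278
α₁ + 2α₂ = 0.9628
CA = 0.9628 × 2.29 = 2.20 mmol/kg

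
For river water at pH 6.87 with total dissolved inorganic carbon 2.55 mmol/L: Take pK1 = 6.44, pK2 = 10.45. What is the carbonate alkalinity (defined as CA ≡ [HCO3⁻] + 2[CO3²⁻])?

CA = 1.86 mmol/L

CA = [HCO3⁻] + 2[CO3²⁻] = (α₁ + 2α₂)·DIC
At pH 6.87: [H⁺]/K1 = 10^-0.43 = 0.37154, K2/[H⁺] = 10^-3.58 = 0.00026303
α₁ = 1/(1 + 0.37154 + 0.00026303) = 1/1.3718 = 0.7290; α₂ = α₁·K2/[H⁺] = 0.0001917
α₁ + 2α₂ = 0.7294
CA = 0.7294 × 2.55 = 1.86 mmol/L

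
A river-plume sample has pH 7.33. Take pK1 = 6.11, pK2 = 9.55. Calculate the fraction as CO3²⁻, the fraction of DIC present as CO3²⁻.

α₂ = 0.00565

α₂ = 1 / (1 + [H⁺]/K2 + [H⁺]²/(K1K2)) = 1 / (1 + 10^+2.22 + 10^+1.00)
   = 1 / (1 + 165.96 + 10.000) = 1/176.96 = 0.005651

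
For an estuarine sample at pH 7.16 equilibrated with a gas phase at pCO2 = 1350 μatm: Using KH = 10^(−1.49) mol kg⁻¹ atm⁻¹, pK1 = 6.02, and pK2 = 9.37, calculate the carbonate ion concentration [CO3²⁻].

[CO3²⁻] = 3.72 μmol/kg

[CO2*] = KH · pCO2 = 10^(−1.49) × 1350×10^-6 = 4.369×10^-5 mol/kg
α₀ = 1/(1 + K1/[H⁺] + K1K2/[H⁺]²) = 1/(1 + 10^+1.14 + 10^-1.07) = 0.06716
DIC = [CO2*]/α₀ = 4.369×10^-5 / 0.06716 = 0.6504 mmol/kg
[CO3²⁻] = α₂·DIC; α₂ = 0.005717, so [CO3²⁻] = 0.005717 × 0.6504 = 0.00372 mmol/kg = 3.72 μmol/kg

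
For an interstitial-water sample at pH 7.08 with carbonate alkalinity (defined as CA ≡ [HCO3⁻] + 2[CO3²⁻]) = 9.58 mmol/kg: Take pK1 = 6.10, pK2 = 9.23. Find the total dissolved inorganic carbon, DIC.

CA = [HCO3⁻] + 2[CO3²⁻] = (α₁ + 2α₂)·DIC
At pH 7.08: [H⁺]/K1 = 10^-0.98 = 0.10471, K2/[H⁺] = 10^-2.15 = 0.0070795
α₁ = 1/(1 + 0.10471 + 0.0070795) = 1/1.1118 = 0.8994; α₂ = α₁·K2/[H⁺] = 0.006368
α₁ + 2α₂ = 0.9122
DIC = CA / (α₁ + 2α₂) = 9.58 / 0.9122 = 10.5 mmol/kg

DIC = 10.5 mmol/kg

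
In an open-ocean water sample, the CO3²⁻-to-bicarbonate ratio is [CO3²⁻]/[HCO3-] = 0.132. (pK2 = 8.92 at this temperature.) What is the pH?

From K2 = [H⁺][CO3²⁻]/[HCO3-]:  pH = pK2 + log₁₀([CO3²⁻]/[HCO3-])
log₁₀(0.132) = -0.879
pH = 8.92 + (-0.879) = 8.04

pH = 8.04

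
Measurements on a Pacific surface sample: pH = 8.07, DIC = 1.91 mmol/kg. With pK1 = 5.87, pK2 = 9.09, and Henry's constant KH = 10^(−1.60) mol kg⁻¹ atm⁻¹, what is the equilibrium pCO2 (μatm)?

α₀ = 1 / (1 + K1/[H⁺] + K1K2/[H⁺]²) = 1 / (1 + 10^+2.20 + 10^+1.18)
   = 1 / (1 + 158.49 + 15.136) = 1/174.62 = 0.005727
[CO2*] = α₀ × DIC = 0.005727 × 1.91 = 0.01094 mmol/kg = 10.94 μmol/kg
pCO2 = [CO2*]/KH = 1.094×10^-5 / 2.512×10^-2 = 435 μatm

pCO2 = 435 μatm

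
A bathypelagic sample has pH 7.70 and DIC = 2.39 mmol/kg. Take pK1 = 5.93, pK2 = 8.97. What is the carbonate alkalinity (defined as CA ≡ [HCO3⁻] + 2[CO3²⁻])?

CA = 2.47 mmol/kg

CA = [HCO3⁻] + 2[CO3²⁻] = (α₁ + 2α₂)·DIC
At pH 7.70: [H⁺]/K1 = 10^-1.77 = 0.016982, K2/[H⁺] = 10^-1.27 = 0.053703
α₁ = 1/(1 + 0.016982 + 0.053703) = 1/1.0707 = 0.9340; α₂ = α₁·K2/[H⁺] = 0.05016
α₁ + 2α₂ = 1.0343
CA = 1.0343 × 2.39 = 2.47 mmol/kg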